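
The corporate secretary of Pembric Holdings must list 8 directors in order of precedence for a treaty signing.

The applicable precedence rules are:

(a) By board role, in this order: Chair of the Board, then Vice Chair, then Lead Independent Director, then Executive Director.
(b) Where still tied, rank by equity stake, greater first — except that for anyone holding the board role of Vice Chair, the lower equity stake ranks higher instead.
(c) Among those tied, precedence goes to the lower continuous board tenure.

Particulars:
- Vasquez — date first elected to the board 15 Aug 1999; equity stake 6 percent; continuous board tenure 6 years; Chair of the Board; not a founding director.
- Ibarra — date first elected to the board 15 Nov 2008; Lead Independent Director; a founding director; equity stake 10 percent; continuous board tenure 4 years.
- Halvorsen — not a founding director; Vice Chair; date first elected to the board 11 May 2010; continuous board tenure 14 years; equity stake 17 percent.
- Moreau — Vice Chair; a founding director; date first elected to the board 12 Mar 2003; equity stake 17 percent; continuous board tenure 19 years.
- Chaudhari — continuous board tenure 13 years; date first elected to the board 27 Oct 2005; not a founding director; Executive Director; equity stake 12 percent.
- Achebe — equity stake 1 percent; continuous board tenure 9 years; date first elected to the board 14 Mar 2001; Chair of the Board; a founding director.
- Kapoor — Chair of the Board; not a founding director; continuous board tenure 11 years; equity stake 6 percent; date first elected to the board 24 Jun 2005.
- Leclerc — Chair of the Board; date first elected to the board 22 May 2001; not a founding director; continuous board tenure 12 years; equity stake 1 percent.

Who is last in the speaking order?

By board role: Vasquez, Kapoor, Achebe and Leclerc (Chair of the Board); then Halvorsen and Moreau (Vice Chair); then Ibarra (Lead Independent Director); then Chaudhari (Executive Director).
Among Vasquez, Kapoor, Achebe and Leclerc, by equity stake (higher first): Vasquez and Kapoor (6 percent) before Achebe and Leclerc (1 percent).
Among Vasquez and Kapoor, by continuous board tenure (lower first): Vasquez (6 years) before Kapoor (11 years).
Among Achebe and Leclerc, by continuous board tenure (lower first): Achebe (9 years) before Leclerc (12 years).
Halvorsen and Moreau both have equity stake 17 percent, so the next rule applies.
Among Halvorsen and Moreau, by continuous board tenure (lower first): Halvorsen (14 years) before Moreau (19 years).
Order: Vasquez, Kapoor, Achebe, Leclerc, Halvorsen, Moreau, Ibarra, Chaudhari.

Chaudhari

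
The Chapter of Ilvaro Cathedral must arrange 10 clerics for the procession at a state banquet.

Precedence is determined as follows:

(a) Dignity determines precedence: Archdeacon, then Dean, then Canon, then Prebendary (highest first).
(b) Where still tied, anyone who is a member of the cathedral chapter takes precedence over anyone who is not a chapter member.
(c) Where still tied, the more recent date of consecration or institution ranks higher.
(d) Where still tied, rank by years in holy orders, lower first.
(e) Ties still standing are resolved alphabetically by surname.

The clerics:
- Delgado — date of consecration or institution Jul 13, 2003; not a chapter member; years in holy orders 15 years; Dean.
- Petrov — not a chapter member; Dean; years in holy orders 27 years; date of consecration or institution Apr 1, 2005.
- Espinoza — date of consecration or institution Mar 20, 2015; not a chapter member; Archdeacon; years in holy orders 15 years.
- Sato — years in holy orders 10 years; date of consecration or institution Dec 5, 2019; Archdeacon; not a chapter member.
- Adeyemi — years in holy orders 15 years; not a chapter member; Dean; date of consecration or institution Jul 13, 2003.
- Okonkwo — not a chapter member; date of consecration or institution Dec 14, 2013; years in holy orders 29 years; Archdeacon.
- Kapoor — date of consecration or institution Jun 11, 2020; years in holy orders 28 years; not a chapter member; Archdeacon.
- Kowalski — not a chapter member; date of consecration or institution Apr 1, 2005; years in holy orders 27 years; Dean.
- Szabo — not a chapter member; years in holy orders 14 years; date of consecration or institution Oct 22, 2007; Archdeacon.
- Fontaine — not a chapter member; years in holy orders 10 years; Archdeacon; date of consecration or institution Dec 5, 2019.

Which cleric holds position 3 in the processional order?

Sato

By dignity: Kapoor, Fontaine, Sato, Espinoza, Okonkwo and Szabo (Archdeacon); then Kowalski, Petrov, Adeyemi and Delgado (Dean).
Kapoor, Fontaine, Sato, Espinoza, Okonkwo and Szabo are each not a chapter member, so the next rule applies.
Among Kapoor, Fontaine, Sato, Espinoza, Okonkwo and Szabo, by date of consecration or institution (later first): Kapoor (Jun 11, 2020) before Fontaine and Sato (Dec 5, 2019) before Espinoza (Mar 20, 2015) before Okonkwo (Dec 14, 2013) before Szabo (Oct 22, 2007).
Fontaine and Sato both have years in holy orders 10 years, so the next rule applies.
Among Fontaine and Sato, alphabetically by surname: Fontaine before Sato.
Kowalski, Petrov, Adeyemi and Delgado are each not a chapter member, so the next rule applies.
Among Kowalski, Petrov, Adeyemi and Delgado, by date of consecration or institution (later first): Kowalski and Petrov (Apr 1, 2005) before Adeyemi and Delgado (Jul 13, 2003).
Kowalski and Petrov both have years in holy orders 27 years, so the next rule applies.
Among Kowalski and Petrov, alphabetically by surname: Kowalski before Petrov.
Adeyemi and Delgado both have years in holy orders 15 years, so the next rule applies.
Among Adeyemi and Delgado, alphabetically by surname: Adeyemi before Delgado.
Order: Kapoor, Fontaine, Sato, Espinoza, Okonkwo, Szabo, Kowalski, Petrov, Adeyemi, Delgado.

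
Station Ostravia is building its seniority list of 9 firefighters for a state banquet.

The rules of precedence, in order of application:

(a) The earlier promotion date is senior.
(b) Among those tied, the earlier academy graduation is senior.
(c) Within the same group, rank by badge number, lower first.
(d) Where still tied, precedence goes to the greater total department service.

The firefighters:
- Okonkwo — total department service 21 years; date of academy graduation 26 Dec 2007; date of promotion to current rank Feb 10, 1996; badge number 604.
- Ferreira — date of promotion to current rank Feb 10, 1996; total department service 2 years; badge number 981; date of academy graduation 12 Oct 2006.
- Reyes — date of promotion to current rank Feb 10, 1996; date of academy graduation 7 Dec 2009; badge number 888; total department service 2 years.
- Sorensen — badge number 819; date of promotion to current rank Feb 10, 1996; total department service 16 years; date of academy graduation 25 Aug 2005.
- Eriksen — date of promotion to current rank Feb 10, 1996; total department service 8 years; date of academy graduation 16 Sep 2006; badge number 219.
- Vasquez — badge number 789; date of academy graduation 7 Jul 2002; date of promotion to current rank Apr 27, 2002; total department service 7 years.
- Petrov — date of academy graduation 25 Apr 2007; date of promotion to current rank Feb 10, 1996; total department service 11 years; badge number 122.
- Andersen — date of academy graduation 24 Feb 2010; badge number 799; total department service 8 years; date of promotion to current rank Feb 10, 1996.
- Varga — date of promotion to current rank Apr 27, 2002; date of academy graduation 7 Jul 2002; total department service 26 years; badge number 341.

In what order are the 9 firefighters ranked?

By date of promotion to current rank (earlier first): Sorensen, Eriksen, Ferreira, Petrov, Okonkwo, Reyes and Andersen (each Feb 10, 1996); then Varga and Vasquez (both Apr 27, 2002).
Among Sorensen, Eriksen, Ferreira, Petrov, Okonkwo, Reyes and Andersen, by date of academy graduation (earlier first): Sorensen (25 Aug 2005) before Eriksen (16 Sep 2006) before Ferreira (12 Oct 2006) before Petrov (25 Apr 2007) before Okonkwo (26 Dec 2007) before Reyes (7 Dec 2009) before Andersen (24 Feb 2010).
Varga and Vasquez both have date of academy graduation 7 Jul 2002, so the next rule applies.
Among Varga and Vasquez, by badge number (lower first): Varga (341) before Vasquez (789).
Full order: Sorensen, Eriksen, Ferreira, Petrov, Okonkwo, Reyes, Andersen, Varga, Vasquez.

Sorensen, Eriksen, Ferreira, Petrov, Okonkwo, Reyes, Andersen, Varga, Vasquez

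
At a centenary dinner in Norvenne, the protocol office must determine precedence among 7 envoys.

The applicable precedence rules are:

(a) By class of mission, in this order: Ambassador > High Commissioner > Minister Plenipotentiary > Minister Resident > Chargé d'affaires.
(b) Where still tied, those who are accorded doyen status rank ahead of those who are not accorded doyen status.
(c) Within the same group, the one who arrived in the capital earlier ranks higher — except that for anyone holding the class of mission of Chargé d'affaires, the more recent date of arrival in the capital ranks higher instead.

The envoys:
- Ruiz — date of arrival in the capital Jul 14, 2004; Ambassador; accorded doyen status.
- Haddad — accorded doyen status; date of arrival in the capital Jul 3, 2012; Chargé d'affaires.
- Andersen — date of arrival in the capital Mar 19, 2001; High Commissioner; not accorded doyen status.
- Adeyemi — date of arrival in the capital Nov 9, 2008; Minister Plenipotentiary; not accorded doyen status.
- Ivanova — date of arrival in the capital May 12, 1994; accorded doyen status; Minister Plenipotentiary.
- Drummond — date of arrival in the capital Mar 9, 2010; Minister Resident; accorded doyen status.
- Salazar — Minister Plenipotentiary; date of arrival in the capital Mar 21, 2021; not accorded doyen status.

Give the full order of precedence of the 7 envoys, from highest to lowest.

By class of mission: Ruiz (Ambassador); then Andersen (High Commissioner); then Ivanova, Adeyemi and Salazar (Minister Plenipotentiary); then Drummond (Minister Resident); then Haddad (Chargé d'affaires).
Among Ivanova, Adeyemi and Salazar, accorded doyen status before not accorded doyen status: Ivanova (accorded doyen status) before Adeyemi and Salazar (not accorded doyen status).
Among Adeyemi and Salazar, by date of arrival in the capital (earlier first): Adeyemi (Nov 9, 2008) before Salazar (Mar 21, 2021).
Full order: Ruiz, Andersen, Ivanova, Adeyemi, Salazar, Drummond, Haddad.

Ruiz, Andersen, Ivanova, Adeyemi, Salazar, Drummond, Haddad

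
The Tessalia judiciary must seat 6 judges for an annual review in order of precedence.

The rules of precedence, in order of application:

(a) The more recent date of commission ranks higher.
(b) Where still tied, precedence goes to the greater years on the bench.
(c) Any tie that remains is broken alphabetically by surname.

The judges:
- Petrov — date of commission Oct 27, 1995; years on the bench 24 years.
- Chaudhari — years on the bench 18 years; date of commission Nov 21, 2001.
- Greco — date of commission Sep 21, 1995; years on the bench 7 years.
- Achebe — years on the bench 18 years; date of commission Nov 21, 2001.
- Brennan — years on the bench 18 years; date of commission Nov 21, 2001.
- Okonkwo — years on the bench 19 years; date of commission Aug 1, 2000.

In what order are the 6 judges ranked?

Achebe, Brennan, Chaudhari, Okonkwo, Petrov, Greco

By date of commission (later first): Achebe, Brennan and Chaudhari (each Nov 21, 2001); then Okonkwo (Aug 1, 2000); then Petrov (Oct 27, 1995); then Greco (Sep 21, 1995).
Achebe, Brennan and Chaudhari all have years on the bench 18 years, so the next rule applies.
Among Achebe, Brennan and Chaudhari, alphabetically by surname: Achebe before Brennan before Chaudhari.
Full order: Achebe, Brennan, Chaudhari, Okonkwo, Petrov, Greco.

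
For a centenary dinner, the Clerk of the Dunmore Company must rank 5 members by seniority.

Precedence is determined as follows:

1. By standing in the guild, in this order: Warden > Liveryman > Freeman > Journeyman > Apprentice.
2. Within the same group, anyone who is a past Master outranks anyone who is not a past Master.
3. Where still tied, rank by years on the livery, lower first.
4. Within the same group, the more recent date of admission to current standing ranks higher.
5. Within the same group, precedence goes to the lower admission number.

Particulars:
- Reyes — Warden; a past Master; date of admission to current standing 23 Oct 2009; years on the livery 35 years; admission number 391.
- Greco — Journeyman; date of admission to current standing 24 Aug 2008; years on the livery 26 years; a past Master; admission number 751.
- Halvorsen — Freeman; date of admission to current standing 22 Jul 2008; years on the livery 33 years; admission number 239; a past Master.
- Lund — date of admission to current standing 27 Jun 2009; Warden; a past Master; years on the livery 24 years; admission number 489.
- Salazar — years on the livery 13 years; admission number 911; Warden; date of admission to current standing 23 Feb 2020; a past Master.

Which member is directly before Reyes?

Lund

By standing in the guild: Salazar, Lund and Reyes (Warden); then Halvorsen (Freeman); then Greco (Journeyman).
Salazar, Lund and Reyes are each a past Master, so the next rule applies.
Among Salazar, Lund and Reyes, by years on the livery (lower first): Salazar (13 years) before Lund (24 years) before Reyes (35 years).
Order: Salazar, Lund, Reyes, Halvorsen, Greco.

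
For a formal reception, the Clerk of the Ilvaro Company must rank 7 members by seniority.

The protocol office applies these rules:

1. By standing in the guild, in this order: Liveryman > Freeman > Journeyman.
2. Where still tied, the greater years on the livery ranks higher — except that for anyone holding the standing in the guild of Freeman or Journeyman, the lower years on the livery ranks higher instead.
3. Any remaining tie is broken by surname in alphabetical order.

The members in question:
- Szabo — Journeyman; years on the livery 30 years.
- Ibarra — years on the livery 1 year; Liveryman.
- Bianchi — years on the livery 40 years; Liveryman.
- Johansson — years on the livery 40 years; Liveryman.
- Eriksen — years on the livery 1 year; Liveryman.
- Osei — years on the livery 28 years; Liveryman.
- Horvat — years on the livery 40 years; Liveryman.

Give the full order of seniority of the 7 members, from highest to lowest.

By standing in the guild: Bianchi, Horvat, Johansson, Osei, Eriksen and Ibarra (Liveryman); then Szabo (Journeyman).
Among Bianchi, Horvat, Johansson, Osei, Eriksen and Ibarra, by years on the livery (higher first): Bianchi, Horvat and Johansson (40 years) before Osei (28 years) before Eriksen and Ibarra (1 year).
Among Bianchi, Horvat and Johansson, alphabetically by surname: Bianchi before Horvat before Johansson.
Among Eriksen and Ibarra, alphabetically by surname: Eriksen before Ibarra.
Full order: Bianchi, Horvat, Johansson, Osei, Eriksen, Ibarra, Szabo.

Bianchi, Horvat, Johansson, Osei, Eriksen, Ibarra, Szabo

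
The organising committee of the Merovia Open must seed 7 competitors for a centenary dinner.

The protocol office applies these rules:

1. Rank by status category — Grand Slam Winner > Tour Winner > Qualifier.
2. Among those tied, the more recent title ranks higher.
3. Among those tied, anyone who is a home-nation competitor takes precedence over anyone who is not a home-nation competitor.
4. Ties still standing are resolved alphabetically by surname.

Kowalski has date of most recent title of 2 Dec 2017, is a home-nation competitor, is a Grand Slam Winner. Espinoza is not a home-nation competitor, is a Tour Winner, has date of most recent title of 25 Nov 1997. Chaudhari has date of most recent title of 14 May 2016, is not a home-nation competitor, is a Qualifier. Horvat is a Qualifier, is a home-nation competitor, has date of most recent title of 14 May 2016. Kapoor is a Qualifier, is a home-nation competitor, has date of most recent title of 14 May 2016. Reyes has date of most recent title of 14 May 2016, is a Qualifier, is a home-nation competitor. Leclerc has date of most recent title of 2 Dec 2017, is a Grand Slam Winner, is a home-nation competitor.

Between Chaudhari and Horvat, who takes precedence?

Horvat

By status category: Kowalski and Leclerc (Grand Slam Winner); then Espinoza (Tour Winner); then Horvat, Kapoor, Reyes and Chaudhari (Qualifier).
Kowalski and Leclerc both have date of most recent title 2 Dec 2017, so the next rule applies.
Kowalski and Leclerc are each a home-nation competitor, so the next rule applies.
Among Kowalski and Leclerc, alphabetically by surname: Kowalski before Leclerc.
Horvat, Kapoor, Reyes and Chaudhari all have date of most recent title 14 May 2016, so the next rule applies.
Among Horvat, Kapoor, Reyes and Chaudhari, a home-nation competitor before not a home-nation competitor: Horvat, Kapoor and Reyes (a home-nation competitor) before Chaudhari (not a home-nation competitor).
Among Horvat, Kapoor and Reyes, alphabetically by surname: Horvat before Kapoor before Reyes.
So Horvat takes precedence.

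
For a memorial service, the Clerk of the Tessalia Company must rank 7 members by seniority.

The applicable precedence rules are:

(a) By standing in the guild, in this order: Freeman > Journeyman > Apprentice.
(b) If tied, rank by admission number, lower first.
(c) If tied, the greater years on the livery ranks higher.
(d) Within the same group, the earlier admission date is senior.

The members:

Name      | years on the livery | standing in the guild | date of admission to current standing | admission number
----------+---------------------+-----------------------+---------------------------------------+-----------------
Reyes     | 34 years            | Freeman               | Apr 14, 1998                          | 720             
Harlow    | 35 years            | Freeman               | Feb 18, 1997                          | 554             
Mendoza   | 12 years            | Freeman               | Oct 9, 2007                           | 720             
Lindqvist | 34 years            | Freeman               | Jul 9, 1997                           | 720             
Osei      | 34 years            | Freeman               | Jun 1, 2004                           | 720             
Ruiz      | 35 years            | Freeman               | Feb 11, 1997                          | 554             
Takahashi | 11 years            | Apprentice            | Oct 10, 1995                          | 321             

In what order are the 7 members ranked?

Ruiz, Harlow, Lindqvist, Reyes, Osei, Mendoza, Takahashi

By standing in the guild: Ruiz, Harlow, Lindqvist, Reyes, Osei and Mendoza (Freeman); then Takahashi (Apprentice).
Among Ruiz, Harlow, Lindqvist, Reyes, Osei and Mendoza, by admission number (lower first): Ruiz and Harlow (554) before Lindqvist, Reyes, Osei and Mendoza (720).
Ruiz and Harlow both have years on the livery 35 years, so the next rule applies.
Among Ruiz and Harlow, by date of admission to current standing (earlier first): Ruiz (Feb 11, 1997) before Harlow (Feb 18, 1997).
Among Lindqvist, Reyes, Osei and Mendoza, by years on the livery (higher first): Lindqvist, Reyes and Osei (34 years) before Mendoza (12 years).
Among Lindqvist, Reyes and Osei, by date of admission to current standing (earlier first): Lindqvist (Jul 9, 1997) before Reyes (Apr 14, 1998) before Osei (Jun 1, 2004).
Full order: Ruiz, Harlow, Lindqvist, Reyes, Osei, Mendoza, Takahashi.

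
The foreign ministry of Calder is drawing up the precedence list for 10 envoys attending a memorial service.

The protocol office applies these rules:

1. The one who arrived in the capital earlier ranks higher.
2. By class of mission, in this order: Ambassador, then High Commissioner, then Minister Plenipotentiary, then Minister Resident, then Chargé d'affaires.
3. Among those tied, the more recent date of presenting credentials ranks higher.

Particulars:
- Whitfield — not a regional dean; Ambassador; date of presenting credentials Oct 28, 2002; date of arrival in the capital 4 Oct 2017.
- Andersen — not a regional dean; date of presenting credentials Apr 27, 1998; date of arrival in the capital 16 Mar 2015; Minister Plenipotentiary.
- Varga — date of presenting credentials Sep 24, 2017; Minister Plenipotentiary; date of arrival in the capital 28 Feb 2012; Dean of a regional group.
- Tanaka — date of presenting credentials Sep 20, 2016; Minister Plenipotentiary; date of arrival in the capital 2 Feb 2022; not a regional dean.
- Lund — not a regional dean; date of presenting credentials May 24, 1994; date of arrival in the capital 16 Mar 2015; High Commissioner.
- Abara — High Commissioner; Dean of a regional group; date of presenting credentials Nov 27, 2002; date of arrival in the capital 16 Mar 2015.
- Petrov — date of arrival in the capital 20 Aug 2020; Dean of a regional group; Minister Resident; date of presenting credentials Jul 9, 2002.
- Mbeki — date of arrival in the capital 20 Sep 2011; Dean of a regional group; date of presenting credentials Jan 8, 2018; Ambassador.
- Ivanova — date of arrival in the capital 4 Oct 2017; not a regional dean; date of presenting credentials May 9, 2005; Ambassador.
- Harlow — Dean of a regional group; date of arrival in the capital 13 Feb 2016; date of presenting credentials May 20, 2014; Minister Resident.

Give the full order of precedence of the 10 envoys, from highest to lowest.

Mbeki, Varga, Abara, Lund, Andersen, Harlow, Ivanova, Whitfield, Petrov, Tanaka

By date of arrival in the capital (earlier first): Mbeki (20 Sep 2011); then Varga (28 Feb 2012); then Abara, Lund and Andersen (each 16 Mar 2015); then Harlow (13 Feb 2016); then Ivanova and Whitfield (both 4 Oct 2017); then Petrov (20 Aug 2020); then Tanaka (2 Feb 2022).
Among Abara, Lund and Andersen, by class of mission: Abara and Lund (High Commissioner) before Andersen (Minister Plenipotentiary).
Among Abara and Lund, by date of presenting credentials (later first): Abara (Nov 27, 2002) before Lund (May 24, 1994).
Ivanova and Whitfield are each Ambassador, so the next rule applies.
Among Ivanova and Whitfield, by date of presenting credentials (later first): Ivanova (May 9, 2005) before Whitfield (Oct 28, 2002).
Full order: Mbeki, Varga, Abara, Lund, Andersen, Harlow, Ivanova, Whitfield, Petrov, Tanaka.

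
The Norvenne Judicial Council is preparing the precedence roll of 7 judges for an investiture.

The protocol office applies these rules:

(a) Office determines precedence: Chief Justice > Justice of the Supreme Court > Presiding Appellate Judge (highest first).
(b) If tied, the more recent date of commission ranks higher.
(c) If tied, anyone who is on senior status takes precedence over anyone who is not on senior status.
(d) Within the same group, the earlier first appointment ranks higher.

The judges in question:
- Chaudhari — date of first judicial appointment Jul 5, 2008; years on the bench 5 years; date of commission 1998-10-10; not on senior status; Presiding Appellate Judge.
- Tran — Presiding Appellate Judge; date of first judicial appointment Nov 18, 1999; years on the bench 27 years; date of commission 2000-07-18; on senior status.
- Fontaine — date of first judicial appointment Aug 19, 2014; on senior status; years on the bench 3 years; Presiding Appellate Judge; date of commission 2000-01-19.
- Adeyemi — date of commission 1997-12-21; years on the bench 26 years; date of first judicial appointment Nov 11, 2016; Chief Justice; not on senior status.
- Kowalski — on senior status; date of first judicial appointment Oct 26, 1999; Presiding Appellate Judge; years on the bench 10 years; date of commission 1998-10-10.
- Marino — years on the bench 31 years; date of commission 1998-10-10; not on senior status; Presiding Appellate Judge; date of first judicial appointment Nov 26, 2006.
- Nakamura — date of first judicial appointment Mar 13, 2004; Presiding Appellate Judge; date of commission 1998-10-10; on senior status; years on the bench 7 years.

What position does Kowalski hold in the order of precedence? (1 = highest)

4

By office: Adeyemi (Chief Justice); then Tran, Fontaine, Kowalski, Nakamura, Marino and Chaudhari (Presiding Appellate Judge).
Among Tran, Fontaine, Kowalski, Nakamura, Marino and Chaudhari, by date of commission (later first): Tran (2000-07-18) before Fontaine (2000-01-19) before Kowalski, Nakamura, Marino and Chaudhari (1998-10-10).
Among Kowalski, Nakamura, Marino and Chaudhari, on senior status before not on senior status: Kowalski and Nakamura (on senior status) before Marino and Chaudhari (not on senior status).
Among Kowalski and Nakamura, by date of first judicial appointment (earlier first): Kowalski (Oct 26, 1999) before Nakamura (Mar 13, 2004).
Among Marino and Chaudhari, by date of first judicial appointment (earlier first): Marino (Nov 26, 2006) before Chaudhari (Jul 5, 2008).
Order: Adeyemi, Tran, Fontaine, Kowalski, Nakamura, Marino, Chaudhari. So position 4.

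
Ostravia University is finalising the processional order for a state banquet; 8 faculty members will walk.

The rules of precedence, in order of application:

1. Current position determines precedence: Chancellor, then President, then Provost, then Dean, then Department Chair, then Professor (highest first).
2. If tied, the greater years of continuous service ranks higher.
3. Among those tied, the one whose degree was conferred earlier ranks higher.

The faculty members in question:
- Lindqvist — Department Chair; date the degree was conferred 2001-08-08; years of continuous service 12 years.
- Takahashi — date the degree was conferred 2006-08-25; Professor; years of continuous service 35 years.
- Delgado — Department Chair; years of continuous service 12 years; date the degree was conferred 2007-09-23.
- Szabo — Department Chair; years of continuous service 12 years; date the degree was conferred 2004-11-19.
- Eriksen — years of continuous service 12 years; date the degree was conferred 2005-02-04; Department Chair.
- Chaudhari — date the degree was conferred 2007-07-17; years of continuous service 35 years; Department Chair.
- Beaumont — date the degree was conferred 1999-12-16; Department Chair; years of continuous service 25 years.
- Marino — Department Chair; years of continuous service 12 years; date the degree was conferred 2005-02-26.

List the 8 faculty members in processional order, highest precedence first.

Chaudhari, Beaumont, Lindqvist, Szabo, Eriksen, Marino, Delgado, Takahashi

By current position: Chaudhari, Beaumont, Lindqvist, Szabo, Eriksen, Marino and Delgado (Department Chair); then Takahashi (Professor).
Among Chaudhari, Beaumont, Lindqvist, Szabo, Eriksen, Marino and Delgado, by years of continuous service (higher first): Chaudhari (35 years) before Beaumont (25 years) before Lindqvist, Szabo, Eriksen, Marino and Delgado (12 years).
Among Lindqvist, Szabo, Eriksen, Marino and Delgado, by date the degree was conferred (earlier first): Lindqvist (2001-08-08) before Szabo (2004-11-19) before Eriksen (2005-02-04) before Marino (2005-02-26) before Delgado (2007-09-23).
Full order: Chaudhari, Beaumont, Lindqvist, Szabo, Eriksen, Marino, Delgado, Takahashi.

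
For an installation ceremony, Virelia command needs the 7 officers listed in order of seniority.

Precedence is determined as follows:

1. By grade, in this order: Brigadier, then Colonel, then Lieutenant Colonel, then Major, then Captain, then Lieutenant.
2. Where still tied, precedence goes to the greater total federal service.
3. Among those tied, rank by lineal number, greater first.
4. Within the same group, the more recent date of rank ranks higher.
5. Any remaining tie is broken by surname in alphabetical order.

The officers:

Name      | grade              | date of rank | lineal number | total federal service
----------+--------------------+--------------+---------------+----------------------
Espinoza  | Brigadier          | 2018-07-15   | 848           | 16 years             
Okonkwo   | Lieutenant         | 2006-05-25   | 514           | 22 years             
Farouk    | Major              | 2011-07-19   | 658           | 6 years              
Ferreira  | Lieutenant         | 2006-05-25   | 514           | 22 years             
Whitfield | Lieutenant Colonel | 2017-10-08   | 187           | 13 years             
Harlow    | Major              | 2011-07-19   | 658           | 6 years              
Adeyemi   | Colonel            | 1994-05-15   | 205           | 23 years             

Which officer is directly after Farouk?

By grade: Espinoza (Brigadier); then Adeyemi (Colonel); then Whitfield (Lieutenant Colonel); then Farouk and Harlow (Major); then Ferreira and Okonkwo (Lieutenant).
Farouk and Harlow both have total federal service 6 years, so the next rule applies.
Farouk and Harlow both have lineal number 658, so the next rule applies.
Farouk and Harlow both have date of rank 2011-07-19, so the next rule applies.
Among Farouk and Harlow, alphabetically by surname: Farouk before Harlow.
Ferreira and Okonkwo both have total federal service 22 years, so the next rule applies.
Ferreira and Okonkwo both have lineal number 514, so the next rule applies.
Ferreira and Okonkwo both have date of rank 2006-05-25, so the next rule applies.
Among Ferreira and Okonkwo, alphabetically by surname: Ferreira before Okonkwo.
Order: Espinoza, Adeyemi, Whitfield, Farouk, Harlow, Ferreira, Okonkwo.

Harlow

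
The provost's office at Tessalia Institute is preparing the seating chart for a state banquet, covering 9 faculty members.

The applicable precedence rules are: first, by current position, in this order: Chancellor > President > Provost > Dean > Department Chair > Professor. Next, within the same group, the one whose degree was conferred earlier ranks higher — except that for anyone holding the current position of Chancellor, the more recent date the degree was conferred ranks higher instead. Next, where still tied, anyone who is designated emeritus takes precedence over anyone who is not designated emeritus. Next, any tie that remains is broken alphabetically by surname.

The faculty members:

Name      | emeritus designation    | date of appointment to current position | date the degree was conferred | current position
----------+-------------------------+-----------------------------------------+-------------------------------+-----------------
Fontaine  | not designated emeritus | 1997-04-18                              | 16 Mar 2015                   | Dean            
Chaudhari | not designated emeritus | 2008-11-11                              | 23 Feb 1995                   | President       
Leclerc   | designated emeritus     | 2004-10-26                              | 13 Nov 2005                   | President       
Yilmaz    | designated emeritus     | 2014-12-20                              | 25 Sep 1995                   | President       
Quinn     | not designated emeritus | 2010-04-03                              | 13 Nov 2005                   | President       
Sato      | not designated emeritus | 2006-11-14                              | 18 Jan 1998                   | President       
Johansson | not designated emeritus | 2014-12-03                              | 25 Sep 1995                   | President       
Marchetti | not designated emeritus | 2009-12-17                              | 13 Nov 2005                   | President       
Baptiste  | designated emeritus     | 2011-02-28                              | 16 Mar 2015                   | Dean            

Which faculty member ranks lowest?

By current position: Chaudhari, Yilmaz, Johansson, Sato, Leclerc, Marchetti and Quinn (President); then Baptiste and Fontaine (Dean).
Among Chaudhari, Yilmaz, Johansson, Sato, Leclerc, Marchetti and Quinn, by date the degree was conferred (earlier first): Chaudhari (23 Feb 1995) before Yilmaz and Johansson (25 Sep 1995) before Sato (18 Jan 1998) before Leclerc, Marchetti and Quinn (13 Nov 2005).
Among Yilmaz and Johansson, designated emeritus before not designated emeritus: Yilmaz (designated emeritus) before Johansson (not designated emeritus).
Among Leclerc, Marchetti and Quinn, designated emeritus before not designated emeritus: Leclerc (designated emeritus) before Marchetti and Quinn (not designated emeritus).
Among Marchetti and Quinn, alphabetically by surname: Marchetti before Quinn.
Baptiste and Fontaine both have date the degree was conferred 16 Mar 2015, so the next rule applies.
Among Baptiste and Fontaine, designated emeritus before not designated emeritus: Baptiste (designated emeritus) before Fontaine (not designated emeritus).
Order: Chaudhari, Yilmaz, Johansson, Sato, Leclerc, Marchetti, Quinn, Baptiste, Fontaine.

Fontaine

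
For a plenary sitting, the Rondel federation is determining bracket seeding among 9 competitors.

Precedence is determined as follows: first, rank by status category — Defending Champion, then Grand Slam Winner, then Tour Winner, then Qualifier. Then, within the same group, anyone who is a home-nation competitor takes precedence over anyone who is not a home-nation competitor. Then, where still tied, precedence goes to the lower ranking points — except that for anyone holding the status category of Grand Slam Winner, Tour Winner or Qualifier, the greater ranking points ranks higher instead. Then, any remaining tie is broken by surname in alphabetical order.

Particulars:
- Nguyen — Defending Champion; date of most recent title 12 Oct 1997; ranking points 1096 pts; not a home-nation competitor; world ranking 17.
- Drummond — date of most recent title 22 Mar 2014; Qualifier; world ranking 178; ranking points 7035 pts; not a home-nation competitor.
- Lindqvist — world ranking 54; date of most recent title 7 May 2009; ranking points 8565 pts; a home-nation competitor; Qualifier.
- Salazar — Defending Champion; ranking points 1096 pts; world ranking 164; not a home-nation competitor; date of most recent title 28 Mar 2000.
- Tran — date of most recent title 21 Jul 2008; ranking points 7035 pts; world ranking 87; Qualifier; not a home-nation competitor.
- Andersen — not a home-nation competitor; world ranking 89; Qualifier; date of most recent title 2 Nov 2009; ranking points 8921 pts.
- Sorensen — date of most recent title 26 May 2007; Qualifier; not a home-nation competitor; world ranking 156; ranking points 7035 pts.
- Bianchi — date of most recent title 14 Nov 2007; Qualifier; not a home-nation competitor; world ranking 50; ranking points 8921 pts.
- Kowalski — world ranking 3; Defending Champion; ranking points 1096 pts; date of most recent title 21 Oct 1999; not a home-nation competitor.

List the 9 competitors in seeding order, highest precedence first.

By status category: Kowalski, Nguyen and Salazar (Defending Champion); then Lindqvist, Andersen, Bianchi, Drummond, Sorensen and Tran (Qualifier).
Kowalski, Nguyen and Salazar are each not a home-nation competitor, so the next rule applies.
Kowalski, Nguyen and Salazar all have ranking points 1096 pts, so the next rule applies.
Among Kowalski, Nguyen and Salazar, alphabetically by surname: Kowalski before Nguyen before Salazar.
Among Lindqvist, Andersen, Bianchi, Drummond, Sorensen and Tran, a home-nation competitor before not a home-nation competitor: Lindqvist (a home-nation competitor) before Andersen, Bianchi, Drummond, Sorensen and Tran (not a home-nation competitor).
Among Andersen, Bianchi, Drummond, Sorensen and Tran, by ranking points (higher first) (reversed rule for this group): Andersen and Bianchi (8921 pts) before Drummond, Sorensen and Tran (7035 pts).
Among Andersen and Bianchi, alphabetically by surname: Andersen before Bianchi.
Among Drummond, Sorensen and Tran, alphabetically by surname: Drummond before Sorensen before Tran.
Full order: Kowalski, Nguyen, Salazar, Lindqvist, Andersen, Bianchi, Drummond, Sorensen, Tran.

Kowalski, Nguyen, Salazar, Lindqvist, Andersen, Bianchi, Drummond, Sorensen, Tran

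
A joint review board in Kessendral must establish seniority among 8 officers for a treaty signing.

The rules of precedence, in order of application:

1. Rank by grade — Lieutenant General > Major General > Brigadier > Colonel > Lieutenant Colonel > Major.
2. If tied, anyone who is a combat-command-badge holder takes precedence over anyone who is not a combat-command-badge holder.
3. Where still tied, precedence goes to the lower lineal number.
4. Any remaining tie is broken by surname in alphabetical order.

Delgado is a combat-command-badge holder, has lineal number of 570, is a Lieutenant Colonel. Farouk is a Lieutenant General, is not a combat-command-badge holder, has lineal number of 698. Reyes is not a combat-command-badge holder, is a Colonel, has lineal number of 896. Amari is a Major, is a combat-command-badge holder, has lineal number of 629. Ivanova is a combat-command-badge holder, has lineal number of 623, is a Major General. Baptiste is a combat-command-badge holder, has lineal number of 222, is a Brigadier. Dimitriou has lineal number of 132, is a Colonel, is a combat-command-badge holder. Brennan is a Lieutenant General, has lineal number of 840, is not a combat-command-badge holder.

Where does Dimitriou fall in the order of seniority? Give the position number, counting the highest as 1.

By grade: Farouk and Brennan (Lieutenant General); then Ivanova (Major General); then Baptiste (Brigadier); then Dimitriou and Reyes (Colonel); then Delgado (Lieutenant Colonel); then Amari (Major).
Farouk and Brennan are each not a combat-command-badge holder, so the next rule applies.
Among Farouk and Brennan, by lineal number (lower first): Farouk (698) before Brennan (840).
Among Dimitriou and Reyes, a combat-command-badge holder before not a combat-command-badge holder: Dimitriou (a combat-command-badge holder) before Reyes (not a combat-command-badge holder).
Order: Farouk, Brennan, Ivanova, Baptiste, Dimitriou, Reyes, Delgado, Amari. So position 5.

5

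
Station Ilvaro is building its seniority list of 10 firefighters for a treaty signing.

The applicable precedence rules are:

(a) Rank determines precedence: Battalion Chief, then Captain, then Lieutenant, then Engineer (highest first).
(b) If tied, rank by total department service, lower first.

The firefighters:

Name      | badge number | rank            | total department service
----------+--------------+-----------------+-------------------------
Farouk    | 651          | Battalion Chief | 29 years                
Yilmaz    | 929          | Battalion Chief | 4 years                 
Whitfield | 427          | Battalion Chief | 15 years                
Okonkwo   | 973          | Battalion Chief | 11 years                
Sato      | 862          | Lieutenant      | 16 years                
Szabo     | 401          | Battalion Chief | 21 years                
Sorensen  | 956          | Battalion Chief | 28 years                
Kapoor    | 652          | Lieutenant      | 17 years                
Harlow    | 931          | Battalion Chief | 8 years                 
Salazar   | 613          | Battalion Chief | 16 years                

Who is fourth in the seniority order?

Whitfield

By rank: Yilmaz, Harlow, Okonkwo, Whitfield, Salazar, Szabo, Sorensen and Farouk (Battalion Chief); then Sato and Kapoor (Lieutenant).
Among Yilmaz, Harlow, Okonkwo, Whitfield, Salazar, Szabo, Sorensen and Farouk, by total department service (lower first): Yilmaz (4 years) before Harlow (8 years) before Okonkwo (11 years) before Whitfield (15 years) before Salazar (16 years) before Szabo (21 years) before Sorensen (28 years) before Farouk (29 years).
Among Sato and Kapoor, by total department service (lower first): Sato (16 years) before Kapoor (17 years).
Order: Yilmaz, Harlow, Okonkwo, Whitfield, Salazar, Szabo, Sorensen, Farouk, Sato, Kapoor.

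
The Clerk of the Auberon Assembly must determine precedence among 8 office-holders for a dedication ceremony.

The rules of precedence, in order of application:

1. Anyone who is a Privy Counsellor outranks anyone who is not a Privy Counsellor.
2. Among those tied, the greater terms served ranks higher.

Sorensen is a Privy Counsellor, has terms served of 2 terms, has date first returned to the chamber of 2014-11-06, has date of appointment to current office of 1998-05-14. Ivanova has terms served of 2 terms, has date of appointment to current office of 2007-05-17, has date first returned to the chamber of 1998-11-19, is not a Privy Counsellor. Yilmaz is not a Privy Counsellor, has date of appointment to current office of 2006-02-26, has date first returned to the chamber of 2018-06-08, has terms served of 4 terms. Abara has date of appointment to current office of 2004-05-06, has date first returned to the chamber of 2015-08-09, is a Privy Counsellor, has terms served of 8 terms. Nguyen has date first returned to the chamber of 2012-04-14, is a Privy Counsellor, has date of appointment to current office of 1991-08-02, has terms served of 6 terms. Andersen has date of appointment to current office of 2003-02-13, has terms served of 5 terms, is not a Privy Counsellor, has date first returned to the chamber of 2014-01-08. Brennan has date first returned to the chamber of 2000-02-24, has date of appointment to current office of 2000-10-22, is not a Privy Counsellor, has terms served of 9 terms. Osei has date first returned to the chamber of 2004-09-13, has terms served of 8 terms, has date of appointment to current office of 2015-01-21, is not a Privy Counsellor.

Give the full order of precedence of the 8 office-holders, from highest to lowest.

By the first rule: Abara, Nguyen and Sorensen (each a Privy Counsellor); then Brennan, Osei, Andersen, Yilmaz and Ivanova (each not a Privy Counsellor).
Among Abara, Nguyen and Sorensen, by terms served (higher first): Abara (8 terms) before Nguyen (6 terms) before Sorensen (2 terms).
Among Brennan, Osei, Andersen, Yilmaz and Ivanova, by terms served (higher first): Brennan (9 terms) before Osei (8 terms) before Andersen (5 terms) before Yilmaz (4 terms) before Ivanova (2 terms).
Full order: Abara, Nguyen, Sorensen, Brennan, Osei, Andersen, Yilmaz, Ivanova.

Abara, Nguyen, Sorensen, Brennan, Osei, Andersen, Yilmaz, Ivanova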